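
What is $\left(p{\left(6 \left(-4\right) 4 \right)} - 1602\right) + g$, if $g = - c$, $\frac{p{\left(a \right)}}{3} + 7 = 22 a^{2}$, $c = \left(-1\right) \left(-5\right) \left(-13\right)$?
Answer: $606698$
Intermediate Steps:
$c = -65$ ($c = 5 \left(-13\right) = -65$)
$p{\left(a \right)} = -21 + 66 a^{2}$ ($p{\left(a \right)} = -21 + 3 \cdot 22 a^{2} = -21 + 66 a^{2}$)
$g = 65$ ($g = \left(-1\right) \left(-65\right) = 65$)
$\left(p{\left(6 \left(-4\right) 4 \right)} - 1602\right) + g = \left(\left(-21 + 66 \left(6 \left(-4\right) 4\right)^{2}\right) - 1602\right) + 65 = \left(\left(-21 + 66 \left(\left(-24\right) 4\right)^{2}\right) - 1602\right) + 65 = \left(\left(-21 + 66 \left(-96\right)^{2}\right) - 1602\right) + 65 = \left(\left(-21 + 66 \cdot 9216\right) - 1602\right) + 65 = \left(\left(-21 + 608256\right) - 1602\right) + 65 = \left(608235 - 1602\right) + 65 = 606633 + 65 = 606698$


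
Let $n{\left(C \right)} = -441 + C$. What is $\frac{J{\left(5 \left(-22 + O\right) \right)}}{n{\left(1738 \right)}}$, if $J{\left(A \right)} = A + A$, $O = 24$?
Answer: $\frac{20}{1297} \approx 0.01542$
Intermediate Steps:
$J{\left(A \right)} = 2 A$
$\frac{J{\left(5 \left(-22 + O\right) \right)}}{n{\left(1738 \right)}} = \frac{2 \cdot 5 \left(-22 + 24\right)}{-441 + 1738} = \frac{2 \cdot 5 \cdot 2}{1297} = 2 \cdot 10 \cdot \frac{1}{1297} = 20 \cdot \frac{1}{1297} = \frac{20}{1297}$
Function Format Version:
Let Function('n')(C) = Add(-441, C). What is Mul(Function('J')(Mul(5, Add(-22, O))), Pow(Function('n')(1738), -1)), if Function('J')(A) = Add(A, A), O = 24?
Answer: Rational(20, 1297) ≈ 0.015420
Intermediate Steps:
Function('J')(A) = Mul(2, A)
Mul(Function('J')(Mul(5, Add(-22, O))), Pow(Function('n')(1738), -1)) = Mul(Mul(2, Mul(5, Add(-22, 24))), Pow(Add(-441, 1738), -1)) = Mul(Mul(2, Mul(5, 2)), Pow(1297, -1)) = Mul(Mul(2, 10), Rational(1, 1297)) = Mul(20, Rational(1, 1297)) = Rational(20, 1297)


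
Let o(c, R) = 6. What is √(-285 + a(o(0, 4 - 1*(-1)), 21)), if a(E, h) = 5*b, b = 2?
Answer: 5*I*√11 ≈ 16.583*I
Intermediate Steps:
a(E, h) = 10 (a(E, h) = 5*2 = 10)
√(-285 + a(o(0, 4 - 1*(-1)), 21)) = √(-285 + 10) = √(-275) = 5*I*√11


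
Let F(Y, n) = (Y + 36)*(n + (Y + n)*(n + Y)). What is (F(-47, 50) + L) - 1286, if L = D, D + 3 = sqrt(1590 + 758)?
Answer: -1938 + 2*sqrt(587) ≈ -1889.5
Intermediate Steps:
F(Y, n) = (36 + Y)*(n + (Y + n)**2) (F(Y, n) = (36 + Y)*(n + (Y + n)*(Y + n)) = (36 + Y)*(n + (Y + n)**2))
D = -3 + 2*sqrt(587) (D = -3 + sqrt(1590 + 758) = -3 + sqrt(2348) = -3 + 2*sqrt(587) ≈ 45.456)
L = -3 + 2*sqrt(587) ≈ 45.456
(F(-47, 50) + L) - 1286 = ((36*50 + 36*(-47 + 50)**2 - 47*50 - 47*(-47 + 50)**2) + (-3 + 2*sqrt(587))) - 1286 = ((1800 + 36*3**2 - 2350 - 47*3**2) + (-3 + 2*sqrt(587))) - 1286 = ((1800 + 36*9 - 2350 - 47*9) + (-3 + 2*sqrt(587))) - 1286 = ((1800 + 324 - 2350 - 423) + (-3 + 2*sqrt(587))) - 1286 = (-649 + (-3 + 2*sqrt(587))) - 1286 = (-652 + 2*sqrt(587)) - 1286 = -1938 + 2*sqrt(587)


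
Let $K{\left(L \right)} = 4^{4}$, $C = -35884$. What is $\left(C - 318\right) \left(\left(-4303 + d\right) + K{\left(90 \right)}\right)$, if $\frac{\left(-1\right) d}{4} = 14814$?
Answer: $2291695206$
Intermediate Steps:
$K{\left(L \right)} = 256$
$d = -59256$ ($d = \left(-4\right) 14814 = -59256$)
$\left(C - 318\right) \left(\left(-4303 + d\right) + K{\left(90 \right)}\right) = \left(-35884 - 318\right) \left(\left(-4303 - 59256\right) + 256\right) = - 36202 \left(-63559 + 256\right) = \left(-36202\right) \left(-63303\right) = 2291695206$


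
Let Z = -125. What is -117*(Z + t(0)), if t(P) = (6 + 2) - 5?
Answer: 14274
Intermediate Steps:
t(P) = 3 (t(P) = 8 - 5 = 3)
-117*(Z + t(0)) = -117*(-125 + 3) = -117*(-122) = 14274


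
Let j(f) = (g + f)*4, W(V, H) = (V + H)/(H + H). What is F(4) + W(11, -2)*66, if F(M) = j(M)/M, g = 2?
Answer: -285/2 ≈ -142.50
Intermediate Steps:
W(V, H) = (H + V)/(2*H) (W(V, H) = (H + V)/((2*H)) = (H + V)*(1/(2*H)) = (H + V)/(2*H))
j(f) = 8 + 4*f (j(f) = (2 + f)*4 = 8 + 4*f)
F(M) = (8 + 4*M)/M
F(4) + W(11, -2)*66 = (4 + 8/4) + ((½)*(-2 + 11)/(-2))*66 = (4 + 8*(¼)) + ((½)*(-½)*9)*66 = (4 + 2) - 9/4*66 = 6 - 297/2 = -285/2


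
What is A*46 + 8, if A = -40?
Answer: -1832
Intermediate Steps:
A*46 + 8 = -40*46 + 8 = -1840 + 8 = -1832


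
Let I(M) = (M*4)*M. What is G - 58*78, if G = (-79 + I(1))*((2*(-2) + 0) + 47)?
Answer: -7749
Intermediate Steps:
I(M) = 4*M² (I(M) = (4*M)*M = 4*M²)
G = -3225 (G = (-79 + 4*1²)*((2*(-2) + 0) + 47) = (-79 + 4*1)*((-4 + 0) + 47) = (-79 + 4)*(-4 + 47) = -75*43 = -3225)
G - 58*78 = -3225 - 58*78 = -3225 - 4524 = -7749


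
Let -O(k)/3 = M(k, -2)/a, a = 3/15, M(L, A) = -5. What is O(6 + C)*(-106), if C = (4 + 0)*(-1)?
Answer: -7950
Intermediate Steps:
C = -4 (C = 4*(-1) = -4)
a = 1/5 (a = 3*(1/15) = 1/5 ≈ 0.20000)
O(k) = 75 (O(k) = -(-15)/1/5 = -(-15)*5 = -3*(-25) = 75)
O(6 + C)*(-106) = 75*(-106) = -7950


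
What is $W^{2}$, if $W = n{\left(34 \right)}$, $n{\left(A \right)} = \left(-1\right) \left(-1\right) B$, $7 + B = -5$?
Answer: $144$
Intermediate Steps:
$B = -12$ ($B = -7 - 5 = -12$)
$n{\left(A \right)} = -12$ ($n{\left(A \right)} = \left(-1\right) \left(-1\right) \left(-12\right) = 1 \left(-12\right) = -12$)
$W = -12$
$W^{2} = \left(-12\right)^{2} = 144$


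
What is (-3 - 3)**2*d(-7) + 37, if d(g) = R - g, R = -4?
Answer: 145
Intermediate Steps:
d(g) = -4 - g
(-3 - 3)**2*d(-7) + 37 = (-3 - 3)**2*(-4 - 1*(-7)) + 37 = (-6)**2*(-4 + 7) + 37 = 36*3 + 37 = 108 + 37 = 145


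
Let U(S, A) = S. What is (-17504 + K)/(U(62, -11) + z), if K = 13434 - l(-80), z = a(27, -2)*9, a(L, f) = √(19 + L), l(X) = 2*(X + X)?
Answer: -116250/59 + 16875*√46/59 ≈ -30.478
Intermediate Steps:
l(X) = 4*X (l(X) = 2*(2*X) = 4*X)
z = 9*√46 (z = √(19 + 27)*9 = √46*9 = 9*√46 ≈ 61.041)
K = 13754 (K = 13434 - 4*(-80) = 13434 - 1*(-320) = 13434 + 320 = 13754)
(-17504 + K)/(U(62, -11) + z) = (-17504 + 13754)/(62 + 9*√46) = -3750/(62 + 9*√46)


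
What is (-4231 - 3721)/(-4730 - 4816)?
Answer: 3976/4773 ≈ 0.83302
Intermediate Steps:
(-4231 - 3721)/(-4730 - 4816) = -7952/(-9546) = -7952*(-1/9546) = 3976/4773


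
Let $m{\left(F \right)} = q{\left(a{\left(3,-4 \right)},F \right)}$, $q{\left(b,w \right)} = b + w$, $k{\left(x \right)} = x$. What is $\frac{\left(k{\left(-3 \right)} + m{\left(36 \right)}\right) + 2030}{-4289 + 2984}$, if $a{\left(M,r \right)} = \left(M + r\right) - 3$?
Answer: $- \frac{71}{45} \approx -1.5778$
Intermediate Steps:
$a{\left(M,r \right)} = -3 + M + r$
$m{\left(F \right)} = -4 + F$ ($m{\left(F \right)} = \left(-3 + 3 - 4\right) + F = -4 + F$)
$\frac{\left(k{\left(-3 \right)} + m{\left(36 \right)}\right) + 2030}{-4289 + 2984} = \frac{\left(-3 + \left(-4 + 36\right)\right) + 2030}{-4289 + 2984} = \frac{\left(-3 + 32\right) + 2030}{-1305} = \left(29 + 2030\right) \left(- \frac{1}{1305}\right) = 2059 \left(- \frac{1}{1305}\right) = - \frac{71}{45}$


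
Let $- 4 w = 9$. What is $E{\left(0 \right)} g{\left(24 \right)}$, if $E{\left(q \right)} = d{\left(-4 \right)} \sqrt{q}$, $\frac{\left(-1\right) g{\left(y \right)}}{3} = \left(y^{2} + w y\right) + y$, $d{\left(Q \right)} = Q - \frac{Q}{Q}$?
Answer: $0$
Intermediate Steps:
$w = - \frac{9}{4}$ ($w = \left(- \frac{1}{4}\right) 9 = - \frac{9}{4} \approx -2.25$)
$d{\left(Q \right)} = -1 + Q$ ($d{\left(Q \right)} = Q - 1 = -1 + Q$)
$g{\left(y \right)} = - 3 y^{2} + \frac{15 y}{4}$ ($g{\left(y \right)} = - 3 \left(\left(y^{2} - \frac{9 y}{4}\right) + y\right) = - 3 \left(y^{2} - \frac{5 y}{4}\right) = - 3 y^{2} + \frac{15 y}{4}$)
$E{\left(q \right)} = - 5 \sqrt{q}$ ($E{\left(q \right)} = \left(-1 - 4\right) \sqrt{q} = - 5 \sqrt{q}$)
$E{\left(0 \right)} g{\left(24 \right)} = - 5 \sqrt{0} \cdot \frac{3}{4} \cdot 24 \left(5 - 96\right) = \left(-5\right) 0 \cdot \frac{3}{4} \cdot 24 \left(5 - 96\right) = 0 \cdot \frac{3}{4} \cdot 24 \left(-91\right) = 0 \left(-1638\right) = 0$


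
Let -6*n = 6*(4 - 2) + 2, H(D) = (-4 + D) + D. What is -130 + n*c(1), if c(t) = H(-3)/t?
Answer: -320/3 ≈ -106.67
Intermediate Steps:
H(D) = -4 + 2*D
c(t) = -10/t (c(t) = (-4 + 2*(-3))/t = (-4 - 6)/t = -10/t)
n = -7/3 (n = -(6*(4 - 2) + 2)/6 = -(6*2 + 2)/6 = -(12 + 2)/6 = -1/6*14 = -7/3 ≈ -2.3333)
-130 + n*c(1) = -130 - (-70)/(3*1) = -130 - (-70)/3 = -130 - 7/3*(-10) = -130 + 70/3 = -320/3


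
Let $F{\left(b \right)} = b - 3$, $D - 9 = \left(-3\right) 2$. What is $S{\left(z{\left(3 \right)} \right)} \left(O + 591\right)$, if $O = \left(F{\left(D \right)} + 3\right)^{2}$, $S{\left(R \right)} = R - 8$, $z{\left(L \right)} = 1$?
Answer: $-4200$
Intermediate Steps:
$D = 3$ ($D = 9 - 6 = 3$)
$F{\left(b \right)} = -3 + b$ ($F{\left(b \right)} = b - 3 = -3 + b$)
$S{\left(R \right)} = -8 + R$
$O = 9$ ($O = \left(\left(-3 + 3\right) + 3\right)^{2} = \left(0 + 3\right)^{2} = 3^{2} = 9$)
$S{\left(z{\left(3 \right)} \right)} \left(O + 591\right) = \left(-8 + 1\right) \left(9 + 591\right) = \left(-7\right) 600 = -4200$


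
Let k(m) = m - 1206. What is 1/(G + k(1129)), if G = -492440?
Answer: -1/492517 ≈ -2.0304e-6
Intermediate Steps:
k(m) = -1206 + m
1/(G + k(1129)) = 1/(-492440 + (-1206 + 1129)) = 1/(-492440 - 77) = 1/(-492517) = -1/492517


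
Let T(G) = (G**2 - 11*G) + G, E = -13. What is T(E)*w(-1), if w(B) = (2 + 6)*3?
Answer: 7176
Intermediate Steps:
w(B) = 24 (w(B) = 8*3 = 24)
T(G) = G**2 - 10*G
T(E)*w(-1) = -13*(-10 - 13)*24 = -13*(-23)*24 = 299*24 = 7176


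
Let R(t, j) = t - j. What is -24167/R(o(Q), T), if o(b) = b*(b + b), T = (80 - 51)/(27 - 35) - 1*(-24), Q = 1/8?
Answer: 773344/651 ≈ 1187.9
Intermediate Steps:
Q = 1/8 ≈ 0.12500
T = 163/8 (T = 29/(-8) + 24 = 29*(-1/8) + 24 = -29/8 + 24 = 163/8 ≈ 20.375)
o(b) = 2*b**2 (o(b) = b*(2*b) = 2*b**2)
-24167/R(o(Q), T) = -24167/(2*(1/8)**2 - 1*163/8) = -24167/(2*(1/64) - 163/8) = -24167/(1/32 - 163/8) = -24167/(-651/32) = -24167*(-32/651) = 773344/651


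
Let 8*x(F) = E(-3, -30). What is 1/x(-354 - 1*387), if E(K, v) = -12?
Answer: -2/3 ≈ -0.66667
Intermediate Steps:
x(F) = -3/2 (x(F) = (1/8)*(-12) = -3/2)
1/x(-354 - 1*387) = 1/(-3/2) = -2/3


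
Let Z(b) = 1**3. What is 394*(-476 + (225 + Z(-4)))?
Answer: -98500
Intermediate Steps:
Z(b) = 1
394*(-476 + (225 + Z(-4))) = 394*(-476 + (225 + 1)) = 394*(-476 + 226) = 394*(-250) = -98500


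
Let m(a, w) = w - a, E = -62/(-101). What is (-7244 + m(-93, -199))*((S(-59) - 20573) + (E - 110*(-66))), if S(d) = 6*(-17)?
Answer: 9958169550/101 ≈ 9.8596e+7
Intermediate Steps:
E = 62/101 (E = -62*(-1/101) = 62/101 ≈ 0.61386)
S(d) = -102
(-7244 + m(-93, -199))*((S(-59) - 20573) + (E - 110*(-66))) = (-7244 + (-199 - 1*(-93)))*((-102 - 20573) + (62/101 - 110*(-66))) = (-7244 + (-199 + 93))*(-20675 + (62/101 + 7260)) = (-7244 - 106)*(-20675 + 733322/101) = -7350*(-1354853/101) = 9958169550/101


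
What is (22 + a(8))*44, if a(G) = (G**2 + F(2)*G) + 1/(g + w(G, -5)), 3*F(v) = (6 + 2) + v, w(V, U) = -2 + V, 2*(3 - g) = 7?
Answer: 14896/3 ≈ 4965.3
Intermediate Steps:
g = -1/2 (g = 3 - 1/2*7 = 3 - 7/2 = -1/2 ≈ -0.50000)
F(v) = 8/3 + v/3 (F(v) = ((6 + 2) + v)/3 = (8 + v)/3 = 8/3 + v/3)
a(G) = G**2 + 1/(-5/2 + G) + 10*G/3 (a(G) = (G**2 + (8/3 + (1/3)*2)*G) + 1/(-1/2 + (-2 + G)) = (G**2 + (8/3 + 2/3)*G) + 1/(-5/2 + G) = (G**2 + 10*G/3) + 1/(-5/2 + G) = G**2 + 1/(-5/2 + G) + 10*G/3)
(22 + a(8))*44 = (22 + (6 - 50*8 + 5*8**2 + 6*8**3)/(3*(-5 + 2*8)))*44 = (22 + (6 - 400 + 5*64 + 6*512)/(3*(-5 + 16)))*44 = (22 + (1/3)*(6 - 400 + 320 + 3072)/11)*44 = (22 + (1/3)*(1/11)*2998)*44 = (22 + 2998/33)*44 = (3724/33)*44 = 14896/3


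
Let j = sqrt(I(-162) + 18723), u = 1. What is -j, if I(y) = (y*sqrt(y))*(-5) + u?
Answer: -sqrt(18724 + 7290*I*sqrt(2)) ≈ -141.6 - 36.405*I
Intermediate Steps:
I(y) = 1 - 5*y**(3/2) (I(y) = (y*sqrt(y))*(-5) + 1 = y**(3/2)*(-5) + 1 = -5*y**(3/2) + 1 = 1 - 5*y**(3/2))
j = sqrt(18724 + 7290*I*sqrt(2)) (j = sqrt((1 - (-7290)*I*sqrt(2)) + 18723) = sqrt((1 + 7290*I*sqrt(2)) + 18723) = sqrt(18724 + 7290*I*sqrt(2)) ≈ 141.6 + 36.405*I)
-j = -sqrt(18724 + 7290*I*sqrt(2))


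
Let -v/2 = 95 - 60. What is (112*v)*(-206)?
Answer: 1615040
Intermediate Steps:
v = -70 (v = -2*(95 - 60) = -2*35 = -70)
(112*v)*(-206) = (112*(-70))*(-206) = -7840*(-206) = 1615040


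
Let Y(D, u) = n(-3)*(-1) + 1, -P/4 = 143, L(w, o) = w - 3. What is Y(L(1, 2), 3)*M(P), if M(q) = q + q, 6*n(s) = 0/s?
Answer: -1144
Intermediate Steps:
L(w, o) = -3 + w
P = -572 (P = -4*143 = -572)
n(s) = 0 (n(s) = (0/s)/6 = (1/6)*0 = 0)
M(q) = 2*q
Y(D, u) = 1 (Y(D, u) = 0*(-1) + 1 = 0 + 1 = 1)
Y(L(1, 2), 3)*M(P) = 1*(2*(-572)) = 1*(-1144) = -1144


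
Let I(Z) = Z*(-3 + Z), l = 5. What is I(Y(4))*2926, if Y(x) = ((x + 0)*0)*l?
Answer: 0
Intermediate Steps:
Y(x) = 0 (Y(x) = ((x + 0)*0)*5 = (x*0)*5 = 0*5 = 0)
I(Y(4))*2926 = (0*(-3 + 0))*2926 = (0*(-3))*2926 = 0*2926 = 0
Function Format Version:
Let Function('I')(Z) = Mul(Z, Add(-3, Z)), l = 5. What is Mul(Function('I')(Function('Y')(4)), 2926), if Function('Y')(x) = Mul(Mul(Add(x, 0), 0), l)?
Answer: 0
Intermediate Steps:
Function('Y')(x) = 0 (Function('Y')(x) = Mul(Mul(Add(x, 0), 0), 5) = Mul(Mul(x, 0), 5) = Mul(0, 5) = 0)
Mul(Function('I')(Function('Y')(4)), 2926) = Mul(Mul(0, Add(-3, 0)), 2926) = Mul(Mul(0, -3), 2926) = Mul(0, 2926) = 0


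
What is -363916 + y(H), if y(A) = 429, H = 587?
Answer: -363487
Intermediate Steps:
-363916 + y(H) = -363916 + 429 = -363487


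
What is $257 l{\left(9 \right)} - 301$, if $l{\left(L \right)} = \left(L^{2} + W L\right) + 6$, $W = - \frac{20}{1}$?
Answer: $-24202$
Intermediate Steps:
$W = -20$ ($W = \left(-20\right) 1 = -20$)
$l{\left(L \right)} = 6 + L^{2} - 20 L$ ($l{\left(L \right)} = \left(L^{2} - 20 L\right) + 6 = 6 + L^{2} - 20 L$)
$257 l{\left(9 \right)} - 301 = 257 \left(6 + 9^{2} - 180\right) - 301 = 257 \left(6 + 81 - 180\right) - 301 = 257 \left(-93\right) - 301 = -23901 - 301 = -24202$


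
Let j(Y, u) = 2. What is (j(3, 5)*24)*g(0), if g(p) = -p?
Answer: 0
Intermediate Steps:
(j(3, 5)*24)*g(0) = (2*24)*(-1*0) = 48*0 = 0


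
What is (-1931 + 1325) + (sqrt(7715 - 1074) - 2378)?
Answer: -2984 + sqrt(6641) ≈ -2902.5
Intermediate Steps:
(-1931 + 1325) + (sqrt(7715 - 1074) - 2378) = -606 + (sqrt(6641) - 2378) = -606 + (-2378 + sqrt(6641)) = -2984 + sqrt(6641)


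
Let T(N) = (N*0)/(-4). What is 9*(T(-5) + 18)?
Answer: 162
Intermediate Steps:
T(N) = 0 (T(N) = 0*(-¼) = 0)
9*(T(-5) + 18) = 9*(0 + 18) = 9*18 = 162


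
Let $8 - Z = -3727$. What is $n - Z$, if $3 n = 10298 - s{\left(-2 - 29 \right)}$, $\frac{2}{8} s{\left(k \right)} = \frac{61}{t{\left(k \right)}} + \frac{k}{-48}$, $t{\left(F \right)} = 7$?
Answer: $- \frac{79333}{252} \approx -314.81$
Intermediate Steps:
$Z = 3735$ ($Z = 8 - -3727 = 8 + 3727 = 3735$)
$s{\left(k \right)} = \frac{244}{7} - \frac{k}{12}$ ($s{\left(k \right)} = 4 \left(\frac{61}{7} + \frac{k}{-48}\right) = 4 \left(61 \cdot \frac{1}{7} + k \left(- \frac{1}{48}\right)\right) = 4 \left(\frac{61}{7} - \frac{k}{48}\right) = \frac{244}{7} - \frac{k}{12}$)
$n = \frac{861887}{252}$ ($n = \frac{10298 - \left(\frac{244}{7} - \frac{-2 - 29}{12}\right)}{3} = \frac{10298 - \left(\frac{244}{7} - - \frac{31}{12}\right)}{3} = \frac{10298 - \left(\frac{244}{7} + \frac{31}{12}\right)}{3} = \frac{10298 - \frac{3145}{84}}{3} = \frac{1}{3} \cdot \frac{861887}{84} = \frac{861887}{252} \approx 3420.2$)
$n - Z = \frac{861887}{252} - 3735 = - \frac{79333}{252}$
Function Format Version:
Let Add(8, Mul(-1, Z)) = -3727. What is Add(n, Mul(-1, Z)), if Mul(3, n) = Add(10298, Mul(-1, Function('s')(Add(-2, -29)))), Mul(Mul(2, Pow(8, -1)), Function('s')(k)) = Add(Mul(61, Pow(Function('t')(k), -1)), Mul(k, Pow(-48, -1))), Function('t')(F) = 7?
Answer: Rational(-79333, 252) ≈ -314.81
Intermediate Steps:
Z = 3735 (Z = Add(8, Mul(-1, -3727)) = Add(8, 3727) = 3735)
Function('s')(k) = Add(Rational(244, 7), Mul(Rational(-1, 12), k)) (Function('s')(k) = Mul(4, Add(Mul(61, Pow(7, -1)), Mul(k, Pow(-48, -1)))) = Mul(4, Add(Mul(61, Rational(1, 7)), Mul(k, Rational(-1, 48)))) = Mul(4, Add(Rational(61, 7), Mul(Rational(-1, 48), k))) = Add(Rational(244, 7), Mul(Rational(-1, 12), k)))
n = Rational(861887, 252) (n = Mul(Rational(1, 3), Add(10298, Mul(-1, Add(Rational(244, 7), Mul(Rational(-1, 12), Add(-2, -29)))))) = Mul(Rational(1, 3), Add(10298, Mul(-1, Add(Rational(244, 7), Mul(Rational(-1, 12), -31))))) = Mul(Rational(1, 3), Add(10298, Mul(-1, Add(Rational(244, 7), Rational(31, 12))))) = Mul(Rational(1, 3), Add(10298, Mul(-1, Rational(3145, 84)))) = Mul(Rational(1, 3), Add(10298, Rational(-3145, 84))) = Mul(Rational(1, 3), Rational(861887, 84)) = Rational(861887, 252) ≈ 3420.2)
Add(n, Mul(-1, Z)) = Add(Rational(861887, 252), Mul(-1, 3735)) = Add(Rational(861887, 252), -3735) = Rational(-79333, 252)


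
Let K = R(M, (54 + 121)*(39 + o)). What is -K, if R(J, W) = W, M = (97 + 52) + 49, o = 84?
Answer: -21525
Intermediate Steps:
M = 198 (M = 149 + 49 = 198)
K = 21525 (K = (54 + 121)*(39 + 84) = 175*123 = 21525)
-K = -1*21525 = -21525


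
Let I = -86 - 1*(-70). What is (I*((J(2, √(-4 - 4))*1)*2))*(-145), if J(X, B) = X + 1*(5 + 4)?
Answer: 51040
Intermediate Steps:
J(X, B) = 9 + X (J(X, B) = X + 1*9 = X + 9 = 9 + X)
I = -16 (I = -86 + 70 = -16)
(I*((J(2, √(-4 - 4))*1)*2))*(-145) = -16*(9 + 2)*1*2*(-145) = -16*11*1*2*(-145) = -176*2*(-145) = -16*22*(-145) = -352*(-145) = 51040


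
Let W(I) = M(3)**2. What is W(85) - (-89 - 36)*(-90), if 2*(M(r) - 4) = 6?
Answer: -11201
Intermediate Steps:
M(r) = 7 (M(r) = 4 + (1/2)*6 = 4 + 3 = 7)
W(I) = 49 (W(I) = 7**2 = 49)
W(85) - (-89 - 36)*(-90) = 49 - (-89 - 36)*(-90) = 49 - (-125)*(-90) = 49 - 1*11250 = 49 - 11250 = -11201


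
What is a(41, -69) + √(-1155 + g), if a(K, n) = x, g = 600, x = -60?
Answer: -60 + I*√555 ≈ -60.0 + 23.558*I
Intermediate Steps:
a(K, n) = -60
a(41, -69) + √(-1155 + g) = -60 + √(-1155 + 600) = -60 + √(-555) = -60 + I*√555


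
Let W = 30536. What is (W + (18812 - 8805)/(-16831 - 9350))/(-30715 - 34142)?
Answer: -799453009/1698021117 ≈ -0.47081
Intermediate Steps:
(W + (18812 - 8805)/(-16831 - 9350))/(-30715 - 34142) = (30536 + (18812 - 8805)/(-16831 - 9350))/(-30715 - 34142) = (30536 + 10007/(-26181))/(-64857) = (30536 + 10007*(-1/26181))*(-1/64857) = (30536 - 10007/26181)*(-1/64857) = (799453009/26181)*(-1/64857) = -799453009/1698021117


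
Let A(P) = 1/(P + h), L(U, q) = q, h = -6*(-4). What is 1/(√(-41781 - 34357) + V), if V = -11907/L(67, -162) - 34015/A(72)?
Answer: -13061466/42650473821841 - 4*I*√76138/42650473821841 ≈ -3.0624e-7 - 2.5878e-11*I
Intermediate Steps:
h = 24
A(P) = 1/(24 + P) (A(P) = 1/(P + 24) = 1/(24 + P))
V = -6530733/2 (V = -11907/(-162) - 34015/(1/(24 + 72)) = -11907*(-1/162) - 34015/(1/96) = 147/2 - 34015/1/96 = 147/2 - 34015*96 = 147/2 - 3265440 = -6530733/2 ≈ -3.2654e+6)
1/(√(-41781 - 34357) + V) = 1/(√(-41781 - 34357) - 6530733/2) = 1/(√(-76138) - 6530733/2) = 1/(I*√76138 - 6530733/2) = 1/(-6530733/2 + I*√76138)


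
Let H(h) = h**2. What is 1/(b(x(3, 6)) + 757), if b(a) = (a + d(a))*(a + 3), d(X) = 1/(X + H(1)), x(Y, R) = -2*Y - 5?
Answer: 5/4229 ≈ 0.0011823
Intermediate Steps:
x(Y, R) = -5 - 2*Y
d(X) = 1/(1 + X) (d(X) = 1/(X + 1**2) = 1/(X + 1) = 1/(1 + X))
b(a) = (3 + a)*(a + 1/(1 + a)) (b(a) = (a + 1/(1 + a))*(a + 3) = (a + 1/(1 + a))*(3 + a) = (3 + a)*(a + 1/(1 + a)))
1/(b(x(3, 6)) + 757) = 1/((3 + (-5 - 2*3) + (-5 - 2*3)*(1 + (-5 - 2*3))*(3 + (-5 - 2*3)))/(1 + (-5 - 2*3)) + 757) = 1/((3 + (-5 - 6) + (-5 - 6)*(1 + (-5 - 6))*(3 + (-5 - 6)))/(1 + (-5 - 6)) + 757) = 1/((3 - 11 - 11*(1 - 11)*(3 - 11))/(1 - 11) + 757) = 1/((3 - 11 - 11*(-10)*(-8))/(-10) + 757) = 1/(-(3 - 11 - 880)/10 + 757) = 1/(-1/10*(-888) + 757) = 1/(444/5 + 757) = 1/(4229/5) = 5/4229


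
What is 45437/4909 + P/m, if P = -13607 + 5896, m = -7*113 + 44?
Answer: 71794738/3667023 ≈ 19.578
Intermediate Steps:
m = -747 (m = -791 + 44 = -747)
P = -7711
45437/4909 + P/m = 45437/4909 - 7711/(-747) = 45437*(1/4909) - 7711*(-1/747) = 45437/4909 + 7711/747 = 71794738/3667023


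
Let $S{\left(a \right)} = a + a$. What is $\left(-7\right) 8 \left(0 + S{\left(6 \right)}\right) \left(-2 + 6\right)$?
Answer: $-2688$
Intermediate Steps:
$S{\left(a \right)} = 2 a$
$\left(-7\right) 8 \left(0 + S{\left(6 \right)}\right) \left(-2 + 6\right) = \left(-7\right) 8 \left(0 + 2 \cdot 6\right) \left(-2 + 6\right) = - 56 \left(0 + 12\right) 4 = - 56 \cdot 12 \cdot 4 = \left(-56\right) 48 = -2688$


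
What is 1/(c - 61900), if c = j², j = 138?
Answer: -1/42856 ≈ -2.3334e-5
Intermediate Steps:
c = 19044 (c = 138² = 19044)
1/(c - 61900) = 1/(19044 - 61900) = 1/(-42856) = -1/42856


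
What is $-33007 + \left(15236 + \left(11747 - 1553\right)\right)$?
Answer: $-7577$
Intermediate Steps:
$-33007 + \left(15236 + \left(11747 - 1553\right)\right) = -33007 + \left(15236 + 10194\right) = -33007 + 25430 = -7577$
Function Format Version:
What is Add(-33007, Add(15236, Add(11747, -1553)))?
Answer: -7577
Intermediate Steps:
Add(-33007, Add(15236, Add(11747, -1553))) = Add(-33007, Add(15236, 10194)) = Add(-33007, 25430) = -7577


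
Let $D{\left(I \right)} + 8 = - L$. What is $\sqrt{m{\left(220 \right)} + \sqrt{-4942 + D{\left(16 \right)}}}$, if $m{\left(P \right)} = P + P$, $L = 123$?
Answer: $\sqrt{440 + i \sqrt{5073}} \approx 21.044 + 1.6923 i$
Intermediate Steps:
$D{\left(I \right)} = -131$ ($D{\left(I \right)} = -8 - 123 = -131$)
$m{\left(P \right)} = 2 P$
$\sqrt{m{\left(220 \right)} + \sqrt{-4942 + D{\left(16 \right)}}} = \sqrt{2 \cdot 220 + \sqrt{-4942 - 131}} = \sqrt{440 + \sqrt{-5073}} = \sqrt{440 + i \sqrt{5073}}$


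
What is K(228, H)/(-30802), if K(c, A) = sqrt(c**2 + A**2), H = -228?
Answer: -114*sqrt(2)/15401 ≈ -0.010468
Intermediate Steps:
K(c, A) = sqrt(A**2 + c**2)
K(228, H)/(-30802) = sqrt((-228)**2 + 228**2)/(-30802) = sqrt(51984 + 51984)*(-1/30802) = sqrt(103968)*(-1/30802) = (228*sqrt(2))*(-1/30802) = -114*sqrt(2)/15401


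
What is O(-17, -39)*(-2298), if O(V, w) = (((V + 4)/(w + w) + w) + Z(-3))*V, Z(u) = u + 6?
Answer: -1399865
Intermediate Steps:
Z(u) = 6 + u
O(V, w) = V*(3 + w + (4 + V)/(2*w)) (O(V, w) = (((V + 4)/(w + w) + w) + (6 - 3))*V = (((4 + V)/((2*w)) + w) + 3)*V = (((4 + V)*(1/(2*w)) + w) + 3)*V = (((4 + V)/(2*w) + w) + 3)*V = ((w + (4 + V)/(2*w)) + 3)*V = (3 + w + (4 + V)/(2*w))*V = V*(3 + w + (4 + V)/(2*w)))
O(-17, -39)*(-2298) = ((½)*(-17)*(4 - 17 + 2*(-39)*(3 - 39))/(-39))*(-2298) = ((½)*(-17)*(-1/39)*(4 - 17 + 2*(-39)*(-36)))*(-2298) = ((½)*(-17)*(-1/39)*(4 - 17 + 2808))*(-2298) = ((½)*(-17)*(-1/39)*2795)*(-2298) = (3655/6)*(-2298) = -1399865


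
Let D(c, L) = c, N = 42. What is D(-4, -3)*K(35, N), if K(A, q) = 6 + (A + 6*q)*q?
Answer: -48240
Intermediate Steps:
K(A, q) = 6 + q*(A + 6*q)
D(-4, -3)*K(35, N) = -4*(6 + 6*42**2 + 35*42) = -4*(6 + 6*1764 + 1470) = -4*(6 + 10584 + 1470) = -4*12060 = -48240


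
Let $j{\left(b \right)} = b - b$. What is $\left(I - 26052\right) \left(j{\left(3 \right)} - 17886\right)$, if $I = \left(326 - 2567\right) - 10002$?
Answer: $684944370$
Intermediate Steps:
$I = -12243$ ($I = -2241 - 10002 = -12243$)
$j{\left(b \right)} = 0$
$\left(I - 26052\right) \left(j{\left(3 \right)} - 17886\right) = \left(-12243 - 26052\right) \left(0 - 17886\right) = \left(-38295\right) \left(-17886\right) = 684944370$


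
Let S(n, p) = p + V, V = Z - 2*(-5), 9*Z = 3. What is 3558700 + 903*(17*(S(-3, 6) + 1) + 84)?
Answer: 3900636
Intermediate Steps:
Z = ⅓ (Z = (⅑)*3 = ⅓ ≈ 0.33333)
V = 31/3 (V = ⅓ - 2*(-5) = ⅓ + 10 = 31/3 ≈ 10.333)
S(n, p) = 31/3 + p (S(n, p) = p + 31/3 = 31/3 + p)
3558700 + 903*(17*(S(-3, 6) + 1) + 84) = 3558700 + 903*(17*((31/3 + 6) + 1) + 84) = 3558700 + 903*(17*(49/3 + 1) + 84) = 3558700 + 903*(17*(52/3) + 84) = 3558700 + 903*(884/3 + 84) = 3558700 + 903*(1136/3) = 3558700 + 341936 = 3900636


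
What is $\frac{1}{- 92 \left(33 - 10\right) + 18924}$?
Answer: $\frac{1}{16808} \approx 5.9495 \cdot 10^{-5}$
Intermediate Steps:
$\frac{1}{- 92 \left(33 - 10\right) + 18924} = \frac{1}{\left(-92\right) 23 + 18924} = \frac{1}{-2116 + 18924} = \frac{1}{16808}$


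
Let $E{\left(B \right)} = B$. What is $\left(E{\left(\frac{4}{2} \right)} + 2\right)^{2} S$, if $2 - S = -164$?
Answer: $2656$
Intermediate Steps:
$S = 166$ ($S = 2 - -164 = 2 + 164 = 166$)
$\left(E{\left(\frac{4}{2} \right)} + 2\right)^{2} S = \left(\frac{4}{2} + 2\right)^{2} \cdot 166 = \left(4 \cdot \frac{1}{2} + 2\right)^{2} \cdot 166 = \left(2 + 2\right)^{2} \cdot 166 = 4^{2} \cdot 166 = 16 \cdot 166 = 2656$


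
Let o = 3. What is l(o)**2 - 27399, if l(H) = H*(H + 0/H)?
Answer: -27318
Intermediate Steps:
l(H) = H**2 (l(H) = H*(H + 0) = H*H = H**2)
l(o)**2 - 27399 = (3**2)**2 - 27399 = 9**2 - 27399 = 81 - 27399 = -27318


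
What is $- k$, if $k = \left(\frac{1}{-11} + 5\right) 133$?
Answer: $- \frac{7182}{11} \approx -652.91$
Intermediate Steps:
$k = \frac{7182}{11}$ ($k = \left(- \frac{1}{11} + 5\right) 133 = \frac{54}{11} \cdot 133 = \frac{7182}{11} \approx 652.91$)
$- k = \left(-1\right) \frac{7182}{11} = - \frac{7182}{11}$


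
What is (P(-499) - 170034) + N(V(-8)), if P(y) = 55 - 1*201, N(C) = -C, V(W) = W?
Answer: -170172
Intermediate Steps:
P(y) = -146 (P(y) = 55 - 201 = -146)
(P(-499) - 170034) + N(V(-8)) = (-146 - 170034) - 1*(-8) = -170180 + 8 = -170172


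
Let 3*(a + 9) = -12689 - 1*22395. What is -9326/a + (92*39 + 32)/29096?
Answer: 235287427/255397414 ≈ 0.92126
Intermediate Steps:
a = -35111/3 (a = -9 + (-12689 - 1*22395)/3 = -9 + (-12689 - 22395)/3 = -9 + (⅓)*(-35084) = -9 - 35084/3 = -35111/3 ≈ -11704.)
-9326/a + (92*39 + 32)/29096 = -9326/(-35111/3) + (92*39 + 32)/29096 = -9326*(-3/35111) + (3588 + 32)*(1/29096) = 27978/35111 + 3620*(1/29096) = 27978/35111 + 905/7274 = 235287427/255397414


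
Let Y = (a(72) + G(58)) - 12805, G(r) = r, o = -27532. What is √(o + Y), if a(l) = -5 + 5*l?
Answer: 6*I*√1109 ≈ 199.81*I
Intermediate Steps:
Y = -12392 (Y = ((-5 + 5*72) + 58) - 12805 = ((-5 + 360) + 58) - 12805 = (355 + 58) - 12805 = 413 - 12805 = -12392)
√(o + Y) = √(-27532 - 12392) = √(-39924) = 6*I*√1109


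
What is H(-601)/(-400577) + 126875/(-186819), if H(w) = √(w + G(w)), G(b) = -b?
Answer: -126875/186819 ≈ -0.67913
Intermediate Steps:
H(w) = 0 (H(w) = √(w - w) = √0 = 0)
H(-601)/(-400577) + 126875/(-186819) = 0/(-400577) + 126875/(-186819) = 0*(-1/400577) + 126875*(-1/186819) = 0 - 126875/186819 = -126875/186819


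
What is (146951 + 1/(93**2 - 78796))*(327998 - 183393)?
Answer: 1490613182560580/70147 ≈ 2.1250e+10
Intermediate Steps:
(146951 + 1/(93**2 - 78796))*(327998 - 183393) = (146951 + 1/(8649 - 78796))*144605 = (146951 + 1/(-70147))*144605 = (146951 - 1/70147)*144605 = (10308171796/70147)*144605 = 1490613182560580/70147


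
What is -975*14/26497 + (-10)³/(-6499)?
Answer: -62214350/172204003 ≈ -0.36128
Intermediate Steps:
-975*14/26497 + (-10)³/(-6499) = -13650*1/26497 - 1000*(-1/6499) = -13650/26497 + 1000/6499 = -62214350/172204003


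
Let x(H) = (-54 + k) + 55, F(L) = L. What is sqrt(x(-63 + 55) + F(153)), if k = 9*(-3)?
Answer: sqrt(127) ≈ 11.269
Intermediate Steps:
k = -27
x(H) = -26 (x(H) = (-54 - 27) + 55 = -81 + 55 = -26)
sqrt(x(-63 + 55) + F(153)) = sqrt(-26 + 153) = sqrt(127)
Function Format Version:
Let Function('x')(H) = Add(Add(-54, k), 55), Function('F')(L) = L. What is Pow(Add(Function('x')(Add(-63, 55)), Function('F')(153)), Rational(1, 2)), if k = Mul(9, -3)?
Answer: Pow(127, Rational(1, 2)) ≈ 11.269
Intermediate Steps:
k = -27
Function('x')(H) = -26 (Function('x')(H) = Add(Add(-54, -27), 55) = Add(-81, 55) = -26)
Pow(Add(Function('x')(Add(-63, 55)), Function('F')(153)), Rational(1, 2)) = Pow(Add(-26, 153), Rational(1, 2)) = Pow(127, Rational(1, 2))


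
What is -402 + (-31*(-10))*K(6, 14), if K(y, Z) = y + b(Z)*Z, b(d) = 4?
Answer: 18818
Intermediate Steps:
K(y, Z) = y + 4*Z
-402 + (-31*(-10))*K(6, 14) = -402 + (-31*(-10))*(6 + 4*14) = -402 + 310*(6 + 56) = -402 + 310*62 = -402 + 19220 = 18818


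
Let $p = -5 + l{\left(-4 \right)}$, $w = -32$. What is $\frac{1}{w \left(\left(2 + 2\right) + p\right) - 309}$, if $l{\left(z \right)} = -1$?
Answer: $- \frac{1}{245} \approx -0.0040816$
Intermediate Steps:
$p = -6$ ($p = -5 - 1 = -6$)
$\frac{1}{w \left(\left(2 + 2\right) + p\right) - 309} = \frac{1}{- 32 \left(\left(2 + 2\right) - 6\right) - 309} = \frac{1}{- 32 \left(4 - 6\right) - 309} = \frac{1}{\left(-32\right) \left(-2\right) - 309} = \frac{1}{64 - 309} = \frac{1}{-245} = - \frac{1}{245}$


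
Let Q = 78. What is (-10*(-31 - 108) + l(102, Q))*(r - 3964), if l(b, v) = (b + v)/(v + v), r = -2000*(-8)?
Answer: 217671060/13 ≈ 1.6744e+7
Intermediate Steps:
r = 16000
l(b, v) = (b + v)/(2*v) (l(b, v) = (b + v)/((2*v)) = (b + v)*(1/(2*v)) = (b + v)/(2*v))
(-10*(-31 - 108) + l(102, Q))*(r - 3964) = (-10*(-31 - 108) + (½)*(102 + 78)/78)*(16000 - 3964) = (-10*(-139) + (½)*(1/78)*180)*12036 = (1390 + 15/13)*12036 = (18085/13)*12036 = 217671060/13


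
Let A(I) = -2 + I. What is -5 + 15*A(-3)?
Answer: -80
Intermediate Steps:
-5 + 15*A(-3) = -5 + 15*(-2 - 3) = -5 + 15*(-5) = -5 - 75 = -80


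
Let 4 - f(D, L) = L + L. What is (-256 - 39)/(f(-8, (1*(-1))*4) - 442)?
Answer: 59/86 ≈ 0.68605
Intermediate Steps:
f(D, L) = 4 - 2*L (f(D, L) = 4 - (L + L) = 4 - 2*L)
(-256 - 39)/(f(-8, (1*(-1))*4) - 442) = (-256 - 39)/((4 - 2*1*(-1)*4) - 442) = -295/((4 - (-2)*4) - 442) = -295/((4 - 2*(-4)) - 442) = -295/((4 + 8) - 442) = -295/(12 - 442) = -295/(-430) = -295*(-1/430) = 59/86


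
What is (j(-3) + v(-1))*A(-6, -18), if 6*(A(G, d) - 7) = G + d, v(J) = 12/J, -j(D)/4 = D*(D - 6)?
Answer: -360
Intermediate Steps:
j(D) = -4*D*(-6 + D) (j(D) = -4*D*(D - 6) = -4*D*(-6 + D))
A(G, d) = 7 + G/6 + d/6 (A(G, d) = 7 + (G + d)/6 = 7 + (G/6 + d/6) = 7 + G/6 + d/6)
(j(-3) + v(-1))*A(-6, -18) = (4*(-3)*(6 - 1*(-3)) + 12/(-1))*(7 + (1/6)*(-6) + (1/6)*(-18)) = (4*(-3)*(6 + 3) + 12*(-1))*(7 - 1 - 3) = (4*(-3)*9 - 12)*3 = (-108 - 12)*3 = -120*3 = -360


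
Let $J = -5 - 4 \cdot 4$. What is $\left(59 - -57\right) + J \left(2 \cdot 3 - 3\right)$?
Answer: $53$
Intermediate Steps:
$J = -21$ ($J = -5 - 16 = -21$)
$\left(59 - -57\right) + J \left(2 \cdot 3 - 3\right) = \left(59 - -57\right) - 21 \left(2 \cdot 3 - 3\right) = \left(59 + 57\right) - 21 \left(6 - 3\right) = 116 - 63 = 53$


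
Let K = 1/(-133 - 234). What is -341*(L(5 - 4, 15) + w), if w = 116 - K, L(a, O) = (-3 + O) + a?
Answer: -16144304/367 ≈ -43990.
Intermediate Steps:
K = -1/367 (K = 1/(-367) = -1/367 ≈ -0.0027248)
L(a, O) = -3 + O + a
w = 42573/367 (w = 116 - 1*(-1/367) = 116 + 1/367 = 42573/367 ≈ 116.00)
-341*(L(5 - 4, 15) + w) = -341*((-3 + 15 + (5 - 4)) + 42573/367) = -341*((-3 + 15 + 1) + 42573/367) = -341*(13 + 42573/367) = -341*47344/367 = -16144304/367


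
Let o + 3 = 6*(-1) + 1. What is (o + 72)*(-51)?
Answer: -3264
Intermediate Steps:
o = -8 (o = -3 + (6*(-1) + 1) = -3 + (-6 + 1) = -3 - 5 = -8)
(o + 72)*(-51) = (-8 + 72)*(-51) = 64*(-51) = -3264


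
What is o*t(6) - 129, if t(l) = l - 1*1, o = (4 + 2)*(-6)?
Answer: -309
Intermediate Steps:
o = -36 (o = 6*(-6) = -36)
t(l) = -1 + l (t(l) = l - 1 = -1 + l)
o*t(6) - 129 = -36*(-1 + 6) - 129 = -36*5 - 129 = -180 - 129 = -309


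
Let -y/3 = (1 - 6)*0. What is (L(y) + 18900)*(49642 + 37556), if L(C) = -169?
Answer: 1633305738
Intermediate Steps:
y = 0 (y = -3*(1 - 6)*0 = -(-15)*0 = -3*0 = 0)
(L(y) + 18900)*(49642 + 37556) = (-169 + 18900)*(49642 + 37556) = 18731*87198 = 1633305738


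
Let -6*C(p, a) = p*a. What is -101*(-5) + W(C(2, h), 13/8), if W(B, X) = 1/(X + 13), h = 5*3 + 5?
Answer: 59093/117 ≈ 505.07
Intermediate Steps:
h = 20 (h = 15 + 5 = 20)
C(p, a) = -a*p/6 (C(p, a) = -p*a/6 = -a*p/6)
W(B, X) = 1/(13 + X)
-101*(-5) + W(C(2, h), 13/8) = -101*(-5) + 1/(13 + 13/8) = 505 + 1/(13 + 13*(⅛)) = 505 + 1/(13 + 13/8) = 505 + 1/(117/8) = 505 + 8/117 = 59093/117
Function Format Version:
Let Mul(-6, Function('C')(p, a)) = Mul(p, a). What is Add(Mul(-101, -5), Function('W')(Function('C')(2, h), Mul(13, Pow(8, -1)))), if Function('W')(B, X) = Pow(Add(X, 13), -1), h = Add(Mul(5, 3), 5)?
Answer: Rational(59093, 117) ≈ 505.07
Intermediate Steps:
h = 20 (h = Add(15, 5) = 20)
Function('C')(p, a) = Mul(Rational(-1, 6), a, p) (Function('C')(p, a) = Mul(Rational(-1, 6), Mul(p, a)) = Mul(Rational(-1, 6), Mul(a, p)) = Mul(Rational(-1, 6), a, p))
Function('W')(B, X) = Pow(Add(13, X), -1)
Add(Mul(-101, -5), Function('W')(Function('C')(2, h), Mul(13, Pow(8, -1)))) = Add(Mul(-101, -5), Pow(Add(13, Mul(13, Pow(8, -1))), -1)) = Add(505, Pow(Add(13, Mul(13, Rational(1, 8))), -1)) = Add(505, Pow(Add(13, Rational(13, 8)), -1)) = Add(505, Pow(Rational(117, 8), -1)) = Add(505, Rational(8, 117)) = Rational(59093, 117)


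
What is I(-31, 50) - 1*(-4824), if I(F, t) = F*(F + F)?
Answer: 6746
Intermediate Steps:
I(F, t) = 2*F**2 (I(F, t) = F*(2*F) = 2*F**2)
I(-31, 50) - 1*(-4824) = 2*(-31)**2 - 1*(-4824) = 2*961 + 4824 = 1922 + 4824 = 6746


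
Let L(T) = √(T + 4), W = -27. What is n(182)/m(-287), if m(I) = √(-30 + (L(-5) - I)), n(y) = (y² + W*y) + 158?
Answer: 28368/√(257 + I) ≈ 1769.5 - 3.4427*I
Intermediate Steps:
L(T) = √(4 + T)
n(y) = 158 + y² - 27*y (n(y) = (y² - 27*y) + 158 = 158 + y² - 27*y)
m(I) = √(-30 + I - I) (m(I) = √(-30 + (√(4 - 5) - I)) = √(-30 + (√(-1) - I)) = √(-30 + (I - I)) = √(-30 + I - I))
n(182)/m(-287) = (158 + 182² - 27*182)/(√(-30 + I - 1*(-287))) = (158 + 33124 - 4914)/(√(-30 + I + 287)) = 28368/(√(257 + I)) = 28368/√(257 + I)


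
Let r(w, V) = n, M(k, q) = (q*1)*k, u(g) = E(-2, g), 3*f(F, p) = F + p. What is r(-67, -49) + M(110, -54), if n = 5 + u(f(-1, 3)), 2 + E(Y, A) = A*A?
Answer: -53429/9 ≈ -5936.6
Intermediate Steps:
f(F, p) = F/3 + p/3 (f(F, p) = (F + p)/3 = F/3 + p/3)
E(Y, A) = -2 + A**2 (E(Y, A) = -2 + A*A = -2 + A**2)
u(g) = -2 + g**2
M(k, q) = k*q (M(k, q) = q*k = k*q)
n = 31/9 (n = 5 + (-2 + ((1/3)*(-1) + (1/3)*3)**2) = 5 + (-2 + (-1/3 + 1)**2) = 5 + (-2 + (2/3)**2) = 5 + (-2 + 4/9) = 5 - 14/9 = 31/9 ≈ 3.4444)
r(w, V) = 31/9
r(-67, -49) + M(110, -54) = 31/9 + 110*(-54) = 31/9 - 5940 = -53429/9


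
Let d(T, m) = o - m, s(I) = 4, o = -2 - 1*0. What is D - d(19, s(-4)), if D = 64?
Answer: 70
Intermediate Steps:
o = -2 (o = -2 + 0 = -2)
d(T, m) = -2 - m
D - d(19, s(-4)) = 64 - (-2 - 1*4) = 64 - (-2 - 4) = 64 - 1*(-6) = 64 + 6 = 70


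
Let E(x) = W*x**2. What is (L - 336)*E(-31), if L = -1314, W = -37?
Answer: 58669050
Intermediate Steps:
E(x) = -37*x**2
(L - 336)*E(-31) = (-1314 - 336)*(-37*(-31)**2) = -(-61050)*961 = -1650*(-35557) = 58669050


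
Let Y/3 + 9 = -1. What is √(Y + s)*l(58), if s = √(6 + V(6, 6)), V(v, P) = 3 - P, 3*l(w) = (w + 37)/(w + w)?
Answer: 95*√(-30 + √3)/348 ≈ 1.4514*I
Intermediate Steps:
l(w) = (37 + w)/(6*w) (l(w) = ((w + 37)/(w + w))/3 = ((37 + w)/((2*w)))/3 = ((37 + w)*(1/(2*w)))/3 = ((37 + w)/(2*w))/3 = (37 + w)/(6*w))
Y = -30 (Y = -27 + 3*(-1) = -27 - 3 = -30)
s = √3 (s = √(6 + (3 - 1*6)) = √(6 + (3 - 6)) = √(6 - 3) = √3 ≈ 1.7320)
√(Y + s)*l(58) = √(-30 + √3)*((⅙)*(37 + 58)/58) = √(-30 + √3)*((⅙)*(1/58)*95) = √(-30 + √3)*(95/348) = 95*√(-30 + √3)/348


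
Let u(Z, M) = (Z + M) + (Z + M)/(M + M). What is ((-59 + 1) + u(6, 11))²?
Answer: 783225/484 ≈ 1618.2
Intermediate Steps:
u(Z, M) = M + Z + (M + Z)/(2*M) (u(Z, M) = (M + Z) + (M + Z)/((2*M)) = (M + Z) + (M + Z)*(1/(2*M)) = (M + Z) + (M + Z)/(2*M) = M + Z + (M + Z)/(2*M))
((-59 + 1) + u(6, 11))² = ((-59 + 1) + (½ + 11 + 6 + (½)*6/11))² = (-58 + (½ + 11 + 6 + (½)*6*(1/11)))² = (-58 + (½ + 11 + 6 + 3/11))² = (-58 + 391/22)² = (-885/22)² = 783225/484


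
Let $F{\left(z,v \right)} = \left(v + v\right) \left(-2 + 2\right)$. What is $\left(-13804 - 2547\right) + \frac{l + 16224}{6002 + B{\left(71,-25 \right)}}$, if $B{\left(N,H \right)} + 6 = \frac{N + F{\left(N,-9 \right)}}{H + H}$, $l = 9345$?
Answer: $- \frac{4899590429}{299729} \approx -16347.0$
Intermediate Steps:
$F{\left(z,v \right)} = 0$ ($F{\left(z,v \right)} = 2 v 0 = 0$)
$B{\left(N,H \right)} = -6 + \frac{N}{2 H}$ ($B{\left(N,H \right)} = -6 + \frac{N + 0}{H + H} = -6 + \frac{N}{2 H}$)
$\left(-13804 - 2547\right) + \frac{l + 16224}{6002 + B{\left(71,-25 \right)}} = \left(-13804 - 2547\right) + \frac{9345 + 16224}{6002 - \left(6 - \frac{71}{2 \left(-25\right)}\right)} = -16351 + \frac{25569}{6002 - \left(6 - - \frac{71}{50}\right)} = -16351 + \frac{25569}{6002 - \frac{371}{50}} = -16351 + \frac{25569}{\frac{299729}{50}} = -16351 + 25569 \cdot \frac{50}{299729} = -16351 + \frac{1278450}{299729} = - \frac{4899590429}{299729}$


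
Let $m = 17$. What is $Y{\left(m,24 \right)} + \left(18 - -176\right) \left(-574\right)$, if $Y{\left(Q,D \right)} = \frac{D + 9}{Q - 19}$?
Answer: $- \frac{222745}{2} \approx -1.1137 \cdot 10^{5}$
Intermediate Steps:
$Y{\left(Q,D \right)} = \frac{9 + D}{-19 + Q}$
$Y{\left(m,24 \right)} + \left(18 - -176\right) \left(-574\right) = \frac{9 + 24}{-19 + 17} + \left(18 - -176\right) \left(-574\right) = \frac{1}{-2} \cdot 33 + \left(18 + 176\right) \left(-574\right) = \left(- \frac{1}{2}\right) 33 + 194 \left(-574\right) = - \frac{33}{2} - 111356 = - \frac{222745}{2}$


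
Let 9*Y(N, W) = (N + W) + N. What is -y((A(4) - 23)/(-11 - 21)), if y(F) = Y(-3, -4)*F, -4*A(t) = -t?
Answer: 55/72 ≈ 0.76389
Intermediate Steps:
A(t) = t/4 (A(t) = -(-1)*t/4 = t/4)
Y(N, W) = W/9 + 2*N/9 (Y(N, W) = ((N + W) + N)/9 = (W + 2*N)/9 = W/9 + 2*N/9)
y(F) = -10*F/9 (y(F) = ((⅑)*(-4) + (2/9)*(-3))*F = (-4/9 - ⅔)*F = -10*F/9)
-y((A(4) - 23)/(-11 - 21)) = -(-10)*((¼)*4 - 23)/(-11 - 21)/9 = -(-10)*(1 - 23)/(-32)/9 = -(-10)*(-22*(-1/32))/9 = -(-10)*11/(9*16) = -1*(-55/72) = 55/72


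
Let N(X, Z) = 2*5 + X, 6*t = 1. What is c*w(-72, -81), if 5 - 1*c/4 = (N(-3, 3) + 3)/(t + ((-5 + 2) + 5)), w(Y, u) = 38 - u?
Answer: 2380/13 ≈ 183.08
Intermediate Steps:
t = ⅙ (t = (⅙)*1 = ⅙ ≈ 0.16667)
N(X, Z) = 10 + X
c = 20/13 (c = 20 - 4*((10 - 3) + 3)/(⅙ + ((-5 + 2) + 5)) = 20 - 4*(7 + 3)/(⅙ + (-3 + 5)) = 20 - 40/(⅙ + 2) = 20 - 40/13/6 = 20 - 40*6/13 = 20 - 4*60/13 = 20 - 240/13 = 20/13 ≈ 1.5385)
c*w(-72, -81) = 20*(38 - 1*(-81))/13 = 20*(38 + 81)/13 = (20/13)*119 = 2380/13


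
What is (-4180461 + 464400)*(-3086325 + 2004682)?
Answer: 4019451368223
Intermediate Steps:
(-4180461 + 464400)*(-3086325 + 2004682) = -3716061*(-1081643) = 4019451368223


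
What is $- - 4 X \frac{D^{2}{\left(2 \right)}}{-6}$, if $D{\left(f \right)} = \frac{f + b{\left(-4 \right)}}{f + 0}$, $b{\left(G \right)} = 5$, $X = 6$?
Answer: $-49$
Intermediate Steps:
$D{\left(f \right)} = \frac{5 + f}{f}$ ($D{\left(f \right)} = \frac{f + 5}{f + 0} = \frac{5 + f}{f}$)
$- - 4 X \frac{D^{2}{\left(2 \right)}}{-6} = - \left(-4\right) 6 \frac{\left(\frac{5 + 2}{2}\right)^{2}}{-6} = - \left(-24\right) \left(\frac{1}{2} \cdot 7\right)^{2} \left(- \frac{1}{6}\right) = - \left(-24\right) \left(\frac{7}{2}\right)^{2} \left(- \frac{1}{6}\right) = - \left(-24\right) \frac{49}{4} \left(- \frac{1}{6}\right) = - \frac{\left(-24\right) \left(-49\right)}{24} = \left(-1\right) 49 = -49$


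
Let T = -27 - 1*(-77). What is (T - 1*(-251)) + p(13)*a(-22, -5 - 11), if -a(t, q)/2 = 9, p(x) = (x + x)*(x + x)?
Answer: -11867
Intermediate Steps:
p(x) = 4*x² (p(x) = (2*x)*(2*x) = 4*x²)
a(t, q) = -18 (a(t, q) = -2*9 = -18)
T = 50 (T = -27 + 77 = 50)
(T - 1*(-251)) + p(13)*a(-22, -5 - 11) = (50 - 1*(-251)) + (4*13²)*(-18) = (50 + 251) + (4*169)*(-18) = 301 + 676*(-18) = 301 - 12168 = -11867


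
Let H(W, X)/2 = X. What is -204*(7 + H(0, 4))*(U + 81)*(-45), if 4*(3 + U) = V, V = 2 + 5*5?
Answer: 11670075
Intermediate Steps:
V = 27 (V = 2 + 25 = 27)
H(W, X) = 2*X
U = 15/4 (U = -3 + (¼)*27 = -3 + 27/4 = 15/4 ≈ 3.7500)
-204*(7 + H(0, 4))*(U + 81)*(-45) = -204*(7 + 2*4)*(15/4 + 81)*(-45) = -204*(7 + 8)*339/4*(-45) = -3060*339/4*(-45) = -204*5085/4*(-45) = -259335*(-45) = 11670075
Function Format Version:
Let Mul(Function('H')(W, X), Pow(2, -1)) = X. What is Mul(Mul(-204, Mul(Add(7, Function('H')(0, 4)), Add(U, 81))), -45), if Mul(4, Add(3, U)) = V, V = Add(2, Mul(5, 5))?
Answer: 11670075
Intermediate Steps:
V = 27 (V = Add(2, 25) = 27)
Function('H')(W, X) = Mul(2, X)
U = Rational(15, 4) (U = Add(-3, Mul(Rational(1, 4), 27)) = Add(-3, Rational(27, 4)) = Rational(15, 4) ≈ 3.7500)
Mul(Mul(-204, Mul(Add(7, Function('H')(0, 4)), Add(U, 81))), -45) = Mul(Mul(-204, Mul(Add(7, Mul(2, 4)), Add(Rational(15, 4), 81))), -45) = Mul(Mul(-204, Mul(Add(7, 8), Rational(339, 4))), -45) = Mul(Mul(-204, Mul(15, Rational(339, 4))), -45) = Mul(Mul(-204, Rational(5085, 4)), -45) = Mul(-259335, -45) = 11670075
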